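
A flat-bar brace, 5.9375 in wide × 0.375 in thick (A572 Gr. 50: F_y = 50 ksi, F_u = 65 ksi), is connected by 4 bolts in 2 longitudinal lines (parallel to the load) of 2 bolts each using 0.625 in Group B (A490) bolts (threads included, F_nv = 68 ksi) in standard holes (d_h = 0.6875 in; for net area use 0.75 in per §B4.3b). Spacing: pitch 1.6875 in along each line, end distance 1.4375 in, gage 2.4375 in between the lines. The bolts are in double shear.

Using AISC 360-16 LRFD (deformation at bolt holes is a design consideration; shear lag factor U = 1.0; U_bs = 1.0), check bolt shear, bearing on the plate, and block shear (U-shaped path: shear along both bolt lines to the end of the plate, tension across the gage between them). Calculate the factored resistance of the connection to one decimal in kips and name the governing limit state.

74.7 kips (block shear governs)

Bolt shear: A_b = π(0.625)²/4 = 0.3068 in². φR_n = 0.75 × 68 × 0.3068 × 4 × 2 = 125.2 kips.
Bearing (0.375 in plate, F_u = 65 ksi): end bolts L_c = 1.4375 − 0.6875/2 = 1.09375, R_n = min(1.2×1.09375×0.375×65, 2.4×0.625×0.375×65) = 31.992 kips/bolt; interior L_c = 1.6875 − 0.6875 = 1, R_n = 29.25 kips/bolt. φR_n = 0.75 × (2×31.992 + 2×29.25) = 91.9 kips.
Block shear: shear path 2×[1.4375+1×1.6875] = 2×3.125 in, A_gv = 2.3438, A_nv = 2×(3.125 − 1.5×0.75)×0.375 = 1.5 in²; tension across gage: (2.4375 − 1×0.75)×0.375 = 0.63281 in². R_n = min(0.6×65×1.5, 0.6×50×2.3438) + 1.0×65×0.63281 = min(58.5, 70.314) + 41.133 = 99.633 kips. φR_n = 0.75 × 99.633 = 74.7 kips.
Governing: min(125.2, 91.9, 74.7) = 74.7 kips → block shear.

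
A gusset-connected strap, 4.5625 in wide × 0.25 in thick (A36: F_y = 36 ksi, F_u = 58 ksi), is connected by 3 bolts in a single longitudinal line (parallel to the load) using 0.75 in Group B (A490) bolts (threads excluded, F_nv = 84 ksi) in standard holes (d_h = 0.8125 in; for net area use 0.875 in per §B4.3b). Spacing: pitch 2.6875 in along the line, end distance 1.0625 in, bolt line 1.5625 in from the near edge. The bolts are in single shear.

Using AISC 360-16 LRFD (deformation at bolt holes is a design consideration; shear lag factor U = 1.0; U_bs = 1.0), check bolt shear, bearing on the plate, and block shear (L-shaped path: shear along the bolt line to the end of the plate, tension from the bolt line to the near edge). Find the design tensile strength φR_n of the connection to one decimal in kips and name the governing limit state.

Bolt shear: A_b = π(0.75)²/4 = 0.44179 in². φR_n = 0.75 × 84 × 0.44179 × 3 × 1 = 83.5 kips.
Bearing (0.25 in plate, F_u = 58 ksi): end bolts L_c = 1.0625 − 0.8125/2 = 0.65625, R_n = min(1.2×0.65625×0.25×58, 2.4×0.75×0.25×58) = 11.419 kips/bolt; interior L_c = 2.6875 − 0.8125 = 1.875, R_n = 26.1 kips/bolt. φR_n = 0.75 × (1×11.419 + 2×26.1) = 47.7 kips.
Block shear: shear path 1×[1.0625+2×2.6875] = 1×6.4375 in, A_gv = 1.6094, A_nv = 1×(6.4375 − 2.5×0.875)×0.25 = 1.0625 in²; tension to near edge: (1.5625 − 0.5×0.875)×0.25 = 0.28125 in². R_n = min(0.6×58×1.0625, 0.6×36×1.6094) + 1.0×58×0.28125 = min(36.975, 34.763) + 16.313 = 51.076 kips. φR_n = 0.75 × 51.076 = 38.3 kips.
Governing: min(83.5, 47.7, 38.3) = 38.3 kips → block shear.

38.3 kips (block shear governs)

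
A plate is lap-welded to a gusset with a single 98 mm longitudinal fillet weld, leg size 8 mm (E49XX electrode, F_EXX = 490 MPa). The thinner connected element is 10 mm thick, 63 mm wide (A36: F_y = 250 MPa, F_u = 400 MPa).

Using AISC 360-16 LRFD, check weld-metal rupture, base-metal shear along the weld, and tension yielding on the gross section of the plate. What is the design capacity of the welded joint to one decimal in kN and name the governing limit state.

Weld metal: throat = 0.707×8 = 5.656 mm, L = 98 mm. φR_n = 0.75 × 0.6 × 490 × 5.656 × 98 = 122.2 kN.
Base metal shear (10 mm plate): yield φR_n = 1.0×0.6×250×10×98 = 147.0 kN; rupture φR_n = 0.75×0.6×400×10×98 = 176.4 kN; take 147.0 kN (yield).
Tension yield (gross): A_g = 63×10 = 630 mm². φR_n = 0.90 × 250 × 630 = 141.8 kN.
Governing: min(122.2, 147.0, 141.8) = 122.2 kN → weld metal.

122.2 kN (weld metal governs)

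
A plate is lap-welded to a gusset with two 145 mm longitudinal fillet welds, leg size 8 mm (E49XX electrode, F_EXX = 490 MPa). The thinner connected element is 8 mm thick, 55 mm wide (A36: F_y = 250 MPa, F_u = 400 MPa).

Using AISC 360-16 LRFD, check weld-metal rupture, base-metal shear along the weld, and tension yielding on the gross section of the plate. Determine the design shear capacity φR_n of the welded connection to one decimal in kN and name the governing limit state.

99.0 kN (gross-section yield governs)

Weld metal: throat = 0.707×8 = 5.656 mm, L = 2×145 = 290 mm. φR_n = 0.75 × 0.6 × 490 × 5.656 × 290 = 361.7 kN.
Base metal shear (8 mm plate): yield φR_n = 1.0×0.6×250×8×290 = 348.0 kN; rupture φR_n = 0.75×0.6×400×8×290 = 417.6 kN; take 348.0 kN (yield).
Tension yield (gross): A_g = 55×8 = 440 mm². φR_n = 0.90 × 250 × 440 = 99.0 kN.
Governing: min(361.7, 348.0, 99.0) = 99.0 kN → gross-section yield.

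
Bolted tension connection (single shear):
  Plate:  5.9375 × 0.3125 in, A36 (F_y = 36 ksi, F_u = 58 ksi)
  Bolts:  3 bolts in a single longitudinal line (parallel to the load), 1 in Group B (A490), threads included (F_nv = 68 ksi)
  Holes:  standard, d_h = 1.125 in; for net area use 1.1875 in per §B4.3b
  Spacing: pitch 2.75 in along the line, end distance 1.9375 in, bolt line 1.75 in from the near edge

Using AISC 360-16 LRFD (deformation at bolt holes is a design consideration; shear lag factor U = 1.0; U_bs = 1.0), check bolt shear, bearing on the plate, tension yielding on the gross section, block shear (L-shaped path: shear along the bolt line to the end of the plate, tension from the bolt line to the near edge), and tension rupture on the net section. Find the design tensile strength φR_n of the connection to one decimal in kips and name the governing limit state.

Bolt shear: A_b = π(1)²/4 = 0.7854 in². φR_n = 0.75 × 68 × 0.7854 × 3 × 1 = 120.2 kips.
Bearing (0.3125 in plate, F_u = 58 ksi): end bolts L_c = 1.9375 − 1.125/2 = 1.375, R_n = min(1.2×1.375×0.3125×58, 2.4×1×0.3125×58) = 29.906 kips/bolt; interior L_c = 2.75 − 1.125 = 1.625, R_n = 35.344 kips/bolt. φR_n = 0.75 × (1×29.906 + 2×35.344) = 75.4 kips.
Tension yield (gross): A_g = 5.9375×0.3125 = 1.8555 in². φR_n = 0.90 × 36 × 1.8555 = 60.1 kips.
Block shear: shear path 1×[1.9375+2×2.75] = 1×7.4375 in, A_gv = 2.3242, A_nv = 1×(7.4375 − 2.5×1.1875)×0.3125 = 1.3965 in²; tension to near edge: (1.75 − 0.5×1.1875)×0.3125 = 0.36133 in². R_n = min(0.6×58×1.3965, 0.6×36×2.3242) + 1.0×58×0.36133 = min(48.598, 50.203) + 20.957 = 69.555 kips. φR_n = 0.75 × 69.555 = 52.2 kips.
Tension rupture (net): A_n = (5.9375 − 1×1.1875)×0.3125 = 1.4844 in² (U = 1.0, A_e = A_n). φR_n = 0.75 × 58 × 1.4844 = 64.6 kips.
Governing: min(120.2, 75.4, 60.1, 52.2, 64.6) = 52.2 kips → block shear.

52.2 kips (block shear governs)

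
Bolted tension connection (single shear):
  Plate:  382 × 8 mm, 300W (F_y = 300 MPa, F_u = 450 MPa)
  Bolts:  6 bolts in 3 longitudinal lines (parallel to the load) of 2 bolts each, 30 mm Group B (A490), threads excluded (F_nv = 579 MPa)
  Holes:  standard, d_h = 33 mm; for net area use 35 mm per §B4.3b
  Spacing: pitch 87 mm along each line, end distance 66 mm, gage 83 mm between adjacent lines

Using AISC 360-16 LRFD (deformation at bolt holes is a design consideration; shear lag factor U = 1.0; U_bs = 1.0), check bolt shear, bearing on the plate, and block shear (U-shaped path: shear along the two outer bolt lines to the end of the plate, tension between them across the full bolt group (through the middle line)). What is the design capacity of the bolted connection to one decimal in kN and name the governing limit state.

584.8 kN (block shear governs)

Bolt shear: A_b = π(30)²/4 = 706.86 mm². φR_n = 0.75 × 579 × 706.86 × 6 × 1 = 1841.7 kN.
Bearing (8 mm plate, F_u = 450 MPa): end bolts L_c = 66 − 33/2 = 49.5, R_n = min(1.2×49.5×8×450, 2.4×30×8×450) = 213.84 kN/bolt; interior L_c = 87 − 33 = 54, R_n = 233.28 kN/bolt. φR_n = 0.75 × (3×213.84 + 3×233.28) = 1006.0 kN.
Block shear: shear path 2×[66+1×87] = 2×153 mm, A_gv = 2448, A_nv = 2×(153 − 1.5×35)×8 = 1608 mm²; tension across gage: (166 − 2×35)×8 = 768 mm². R_n = min(0.6×450×1608, 0.6×300×2448) + 1.0×450×768 = min(434.16, 440.64) + 345.6 = 779.76 kN. φR_n = 0.75 × 779.76 = 584.8 kN.
Governing: min(1841.7, 1006.0, 584.8) = 584.8 kN → block shear.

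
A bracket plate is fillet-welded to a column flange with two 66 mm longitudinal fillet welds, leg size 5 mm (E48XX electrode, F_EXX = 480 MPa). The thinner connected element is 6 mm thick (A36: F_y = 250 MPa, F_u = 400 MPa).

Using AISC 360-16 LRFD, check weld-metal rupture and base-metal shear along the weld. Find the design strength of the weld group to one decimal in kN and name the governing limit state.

Weld metal: throat = 0.707×5 = 3.535 mm, L = 2×66 = 132 mm. φR_n = 0.75 × 0.6 × 480 × 3.535 × 132 = 100.8 kN.
Base metal shear (6 mm plate): yield φR_n = 1.0×0.6×250×6×132 = 118.8 kN; rupture φR_n = 0.75×0.6×400×6×132 = 142.6 kN; take 118.8 kN (yield).
Governing: min(100.8, 118.8) = 100.8 kN → weld metal.

100.8 kN (weld metal governs)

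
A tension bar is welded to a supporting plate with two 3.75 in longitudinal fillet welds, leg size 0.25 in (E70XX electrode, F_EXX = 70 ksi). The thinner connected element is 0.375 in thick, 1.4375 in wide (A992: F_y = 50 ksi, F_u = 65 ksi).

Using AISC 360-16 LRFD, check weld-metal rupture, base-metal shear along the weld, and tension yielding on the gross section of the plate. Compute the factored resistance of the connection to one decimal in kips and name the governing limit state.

Weld metal: throat = 0.707×0.25 = 0.17675 in, L = 2×3.75 = 7.5 in. φR_n = 0.75 × 0.6 × 70 × 0.17675 × 7.5 = 41.8 kips.
Base metal shear (0.375 in plate): yield φR_n = 1.0×0.6×50×0.375×7.5 = 84.4 kips; rupture φR_n = 0.75×0.6×65×0.375×7.5 = 82.3 kips; take 82.3 kips (rupture).
Tension yield (gross): A_g = 1.4375×0.375 = 0.53906 in². φR_n = 0.90 × 50 × 0.53906 = 24.3 kips.
Governing: min(41.8, 82.3, 24.3) = 24.3 kips → gross-section yield.

24.3 kips (gross-section yield governs)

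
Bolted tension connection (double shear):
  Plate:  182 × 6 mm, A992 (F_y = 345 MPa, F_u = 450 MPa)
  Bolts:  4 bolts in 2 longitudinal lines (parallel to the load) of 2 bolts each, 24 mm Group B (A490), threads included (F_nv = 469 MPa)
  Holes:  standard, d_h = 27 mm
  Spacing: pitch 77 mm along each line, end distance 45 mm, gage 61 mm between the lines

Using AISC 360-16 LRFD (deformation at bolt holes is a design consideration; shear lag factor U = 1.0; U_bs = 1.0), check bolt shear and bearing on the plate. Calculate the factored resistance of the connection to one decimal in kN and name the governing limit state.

386.4 kN (bearing governs)

Bolt shear: A_b = π(24)²/4 = 452.39 mm². φR_n = 0.75 × 469 × 452.39 × 4 × 2 = 1273.0 kN.
Bearing (6 mm plate, F_u = 450 MPa): end bolts L_c = 45 − 27/2 = 31.5, R_n = min(1.2×31.5×6×450, 2.4×24×6×450) = 102.06 kN/bolt; interior L_c = 77 − 27 = 50, R_n = 155.52 kN/bolt. φR_n = 0.75 × (2×102.06 + 2×155.52) = 386.4 kN.
Governing: min(1273.0, 386.4) = 386.4 kN → bearing.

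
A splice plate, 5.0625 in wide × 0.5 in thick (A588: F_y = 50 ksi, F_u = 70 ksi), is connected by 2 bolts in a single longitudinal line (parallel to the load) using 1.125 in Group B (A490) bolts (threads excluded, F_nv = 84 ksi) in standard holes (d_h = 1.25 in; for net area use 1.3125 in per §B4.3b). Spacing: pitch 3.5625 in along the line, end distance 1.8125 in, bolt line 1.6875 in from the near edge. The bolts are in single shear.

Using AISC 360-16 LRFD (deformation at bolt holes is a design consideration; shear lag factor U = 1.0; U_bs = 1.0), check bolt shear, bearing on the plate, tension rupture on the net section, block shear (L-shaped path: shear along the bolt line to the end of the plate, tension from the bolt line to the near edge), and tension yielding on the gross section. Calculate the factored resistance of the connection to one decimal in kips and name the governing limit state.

Bolt shear: A_b = π(1.125)²/4 = 0.99402 in². φR_n = 0.75 × 84 × 0.99402 × 2 × 1 = 125.2 kips.
Bearing (0.5 in plate, F_u = 70 ksi): end bolts L_c = 1.8125 − 1.25/2 = 1.1875, R_n = min(1.2×1.1875×0.5×70, 2.4×1.125×0.5×70) = 49.875 kips/bolt; interior L_c = 3.5625 − 1.25 = 2.3125, R_n = 94.5 kips/bolt. φR_n = 0.75 × (1×49.875 + 1×94.5) = 108.3 kips.
Tension rupture (net): A_n = (5.0625 − 1×1.3125)×0.5 = 1.875 in² (U = 1.0, A_e = A_n). φR_n = 0.75 × 70 × 1.875 = 98.4 kips.
Block shear: shear path 1×[1.8125+1×3.5625] = 1×5.375 in, A_gv = 2.6875, A_nv = 1×(5.375 − 1.5×1.3125)×0.5 = 1.7031 in²; tension to near edge: (1.6875 − 0.5×1.3125)×0.5 = 0.51563 in². R_n = min(0.6×70×1.7031, 0.6×50×2.6875) + 1.0×70×0.51563 = min(71.53, 80.625) + 36.094 = 107.62 kips. φR_n = 0.75 × 107.62 = 80.7 kips.
Tension yield (gross): A_g = 5.0625×0.5 = 2.5313 in². φR_n = 0.90 × 50 × 2.5313 = 113.9 kips.
Governing: min(125.2, 108.3, 98.4, 80.7, 113.9) = 80.7 kips → block shear.

80.7 kips (block shear governs)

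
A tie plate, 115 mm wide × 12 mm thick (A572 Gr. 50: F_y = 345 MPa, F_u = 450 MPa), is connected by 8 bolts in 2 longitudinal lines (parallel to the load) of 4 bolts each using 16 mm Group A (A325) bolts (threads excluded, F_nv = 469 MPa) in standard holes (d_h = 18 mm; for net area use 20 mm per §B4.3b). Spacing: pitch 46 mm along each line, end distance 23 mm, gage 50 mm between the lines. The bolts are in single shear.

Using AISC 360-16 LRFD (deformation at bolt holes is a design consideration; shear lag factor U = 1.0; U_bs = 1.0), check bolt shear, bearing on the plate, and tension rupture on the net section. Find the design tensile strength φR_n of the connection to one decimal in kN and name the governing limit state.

303.8 kN (net-section rupture governs)

Bolt shear: A_b = π(16)²/4 = 201.06 mm². φR_n = 0.75 × 469 × 201.06 × 8 × 1 = 565.8 kN.
Bearing (12 mm plate, F_u = 450 MPa): end bolts L_c = 23 − 18/2 = 14, R_n = min(1.2×14×12×450, 2.4×16×12×450) = 90.72 kN/bolt; interior L_c = 46 − 18 = 28, R_n = 181.44 kN/bolt. φR_n = 0.75 × (2×90.72 + 6×181.44) = 952.6 kN.
Tension rupture (net): A_n = (115 − 2×20)×12 = 900 mm² (U = 1.0, A_e = A_n). φR_n = 0.75 × 450 × 900 = 303.8 kN.
Governing: min(565.8, 952.6, 303.8) = 303.8 kN → net-section rupture.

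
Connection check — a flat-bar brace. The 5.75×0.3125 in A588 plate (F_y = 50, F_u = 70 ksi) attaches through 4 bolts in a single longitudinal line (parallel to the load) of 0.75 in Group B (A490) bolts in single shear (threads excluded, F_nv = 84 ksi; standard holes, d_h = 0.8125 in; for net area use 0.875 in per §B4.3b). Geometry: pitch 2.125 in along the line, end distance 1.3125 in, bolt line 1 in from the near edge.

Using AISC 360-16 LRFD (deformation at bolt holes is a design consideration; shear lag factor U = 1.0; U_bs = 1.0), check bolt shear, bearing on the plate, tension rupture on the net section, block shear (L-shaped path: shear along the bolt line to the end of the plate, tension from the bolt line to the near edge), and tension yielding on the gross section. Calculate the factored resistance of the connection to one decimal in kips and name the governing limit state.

54.8 kips (block shear governs)

Bolt shear: A_b = π(0.75)²/4 = 0.44179 in². φR_n = 0.75 × 84 × 0.44179 × 4 × 1 = 111.3 kips.
Bearing (0.3125 in plate, F_u = 70 ksi): end bolts L_c = 1.3125 − 0.8125/2 = 0.90625, R_n = min(1.2×0.90625×0.3125×70, 2.4×0.75×0.3125×70) = 23.789 kips/bolt; interior L_c = 2.125 − 0.8125 = 1.3125, R_n = 34.453 kips/bolt. φR_n = 0.75 × (1×23.789 + 3×34.453) = 95.4 kips.
Tension rupture (net): A_n = (5.75 − 1×0.875)×0.3125 = 1.5234 in² (U = 1.0, A_e = A_n). φR_n = 0.75 × 70 × 1.5234 = 80.0 kips.
Block shear: shear path 1×[1.3125+3×2.125] = 1×7.6875 in, A_gv = 2.4023, A_nv = 1×(7.6875 − 3.5×0.875)×0.3125 = 1.4453 in²; tension to near edge: (1 − 0.5×0.875)×0.3125 = 0.17578 in². R_n = min(0.6×70×1.4453, 0.6×50×2.4023) + 1.0×70×0.17578 = min(60.703, 72.069) + 12.305 = 73.008 kips. φR_n = 0.75 × 73.008 = 54.8 kips.
Tension yield (gross): A_g = 5.75×0.3125 = 1.7969 in². φR_n = 0.90 × 50 × 1.7969 = 80.9 kips.
Governing: min(111.3, 95.4, 80.0, 54.8, 80.9) = 54.8 kips → block shear.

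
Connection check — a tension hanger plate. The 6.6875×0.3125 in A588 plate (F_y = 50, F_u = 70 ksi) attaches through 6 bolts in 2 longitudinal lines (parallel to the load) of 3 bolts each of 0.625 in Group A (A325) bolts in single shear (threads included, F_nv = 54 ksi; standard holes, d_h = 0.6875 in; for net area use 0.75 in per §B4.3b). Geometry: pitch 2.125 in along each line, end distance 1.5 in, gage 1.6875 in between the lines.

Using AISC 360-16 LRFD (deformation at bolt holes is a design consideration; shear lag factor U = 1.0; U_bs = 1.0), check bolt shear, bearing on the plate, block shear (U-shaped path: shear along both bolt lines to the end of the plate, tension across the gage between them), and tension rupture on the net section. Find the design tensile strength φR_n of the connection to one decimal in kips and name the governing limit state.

74.6 kips (bolt shear governs)

Bolt shear: A_b = π(0.625)²/4 = 0.3068 in². φR_n = 0.75 × 54 × 0.3068 × 6 × 1 = 74.6 kips.
Bearing (0.3125 in plate, F_u = 70 ksi): end bolts L_c = 1.5 − 0.6875/2 = 1.15625, R_n = min(1.2×1.15625×0.3125×70, 2.4×0.625×0.3125×70) = 30.352 kips/bolt; interior L_c = 2.125 − 0.6875 = 1.4375, R_n = 32.813 kips/bolt. φR_n = 0.75 × (2×30.352 + 4×32.813) = 144.0 kips.
Block shear: shear path 2×[1.5+2×2.125] = 2×5.75 in, A_gv = 3.5938, A_nv = 2×(5.75 − 2.5×0.75)×0.3125 = 2.4219 in²; tension across gage: (1.6875 − 1×0.75)×0.3125 = 0.29297 in². R_n = min(0.6×70×2.4219, 0.6×50×3.5938) + 1.0×70×0.29297 = min(101.72, 107.81) + 20.508 = 122.23 kips. φR_n = 0.75 × 122.23 = 91.7 kips.
Tension rupture (net): A_n = (6.6875 − 2×0.75)×0.3125 = 1.6211 in² (U = 1.0, A_e = A_n). φR_n = 0.75 × 70 × 1.6211 = 85.1 kips.
Governing: min(74.6, 144.0, 91.7, 85.1) = 74.6 kips → bolt shear.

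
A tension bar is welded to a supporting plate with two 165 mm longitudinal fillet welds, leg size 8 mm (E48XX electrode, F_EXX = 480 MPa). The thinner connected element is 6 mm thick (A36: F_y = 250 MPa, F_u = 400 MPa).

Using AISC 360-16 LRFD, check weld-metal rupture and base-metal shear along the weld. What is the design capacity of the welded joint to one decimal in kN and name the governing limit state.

Weld metal: throat = 0.707×8 = 5.656 mm, L = 2×165 = 330 mm. φR_n = 0.75 × 0.6 × 480 × 5.656 × 330 = 403.2 kN.
Base metal shear (6 mm plate): yield φR_n = 1.0×0.6×250×6×330 = 297.0 kN; rupture φR_n = 0.75×0.6×400×6×330 = 356.4 kN; take 297.0 kN (yield).
Governing: min(403.2, 297.0) = 297.0 kN → base-metal shear.

297.0 kN (base-metal shear governs)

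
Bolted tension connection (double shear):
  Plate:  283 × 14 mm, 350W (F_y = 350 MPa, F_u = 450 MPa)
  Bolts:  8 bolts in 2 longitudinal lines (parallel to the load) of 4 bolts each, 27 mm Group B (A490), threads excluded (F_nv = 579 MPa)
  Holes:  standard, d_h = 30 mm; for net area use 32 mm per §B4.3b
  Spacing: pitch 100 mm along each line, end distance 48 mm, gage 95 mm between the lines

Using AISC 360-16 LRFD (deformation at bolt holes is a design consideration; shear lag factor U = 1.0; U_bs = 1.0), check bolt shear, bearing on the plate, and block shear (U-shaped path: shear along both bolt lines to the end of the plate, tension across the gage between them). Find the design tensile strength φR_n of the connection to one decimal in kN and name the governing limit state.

Bolt shear: A_b = π(27)²/4 = 572.56 mm². φR_n = 0.75 × 579 × 572.56 × 8 × 2 = 3978.1 kN.
Bearing (14 mm plate, F_u = 450 MPa): end bolts L_c = 48 − 30/2 = 33, R_n = min(1.2×33×14×450, 2.4×27×14×450) = 249.48 kN/bolt; interior L_c = 100 − 30 = 70, R_n = 408.24 kN/bolt. φR_n = 0.75 × (2×249.48 + 6×408.24) = 2211.3 kN.
Block shear: shear path 2×[48+3×100] = 2×348 mm, A_gv = 9744, A_nv = 2×(348 − 3.5×32)×14 = 6608 mm²; tension across gage: (95 − 1×32)×14 = 882 mm². R_n = min(0.6×450×6608, 0.6×350×9744) + 1.0×450×882 = min(1784.2, 2046.2) + 396.9 = 2181.1 kN. φR_n = 0.75 × 2181.1 = 1635.8 kN.
Governing: min(3978.1, 2211.3, 1635.8) = 1635.8 kN → block shear.

1635.8 kN (block shear governs)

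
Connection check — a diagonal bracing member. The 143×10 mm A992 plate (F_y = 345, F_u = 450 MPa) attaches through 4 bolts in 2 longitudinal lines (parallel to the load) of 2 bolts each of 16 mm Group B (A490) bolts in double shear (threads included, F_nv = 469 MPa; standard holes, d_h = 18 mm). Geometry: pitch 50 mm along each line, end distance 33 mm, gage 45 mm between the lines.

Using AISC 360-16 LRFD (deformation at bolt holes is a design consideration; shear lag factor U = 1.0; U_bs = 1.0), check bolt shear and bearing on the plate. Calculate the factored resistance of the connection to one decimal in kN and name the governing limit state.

Bolt shear: A_b = π(16)²/4 = 201.06 mm². φR_n = 0.75 × 469 × 201.06 × 4 × 2 = 565.8 kN.
Bearing (10 mm plate, F_u = 450 MPa): end bolts L_c = 33 − 18/2 = 24, R_n = min(1.2×24×10×450, 2.4×16×10×450) = 129.6 kN/bolt; interior L_c = 50 − 18 = 32, R_n = 172.8 kN/bolt. φR_n = 0.75 × (2×129.6 + 2×172.8) = 453.6 kN.
Governing: min(565.8, 453.6) = 453.6 kN → bearing.

453.6 kN (bearing governs)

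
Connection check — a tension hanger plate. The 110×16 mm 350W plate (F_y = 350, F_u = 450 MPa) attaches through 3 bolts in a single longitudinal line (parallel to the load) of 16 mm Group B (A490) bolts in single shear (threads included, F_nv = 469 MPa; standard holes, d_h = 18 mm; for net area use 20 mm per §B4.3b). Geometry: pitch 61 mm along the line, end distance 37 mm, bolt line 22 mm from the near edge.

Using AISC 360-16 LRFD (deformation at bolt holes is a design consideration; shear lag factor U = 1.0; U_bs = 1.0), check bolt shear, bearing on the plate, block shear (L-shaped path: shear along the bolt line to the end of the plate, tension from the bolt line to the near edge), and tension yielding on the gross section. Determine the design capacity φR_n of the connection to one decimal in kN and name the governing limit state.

212.2 kN (bolt shear governs)

Bolt shear: A_b = π(16)²/4 = 201.06 mm². φR_n = 0.75 × 469 × 201.06 × 3 × 1 = 212.2 kN.
Bearing (16 mm plate, F_u = 450 MPa): end bolts L_c = 37 − 18/2 = 28, R_n = min(1.2×28×16×450, 2.4×16×16×450) = 241.92 kN/bolt; interior L_c = 61 − 18 = 43, R_n = 276.48 kN/bolt. φR_n = 0.75 × (1×241.92 + 2×276.48) = 596.2 kN.
Block shear: shear path 1×[37+2×61] = 1×159 mm, A_gv = 2544, A_nv = 1×(159 − 2.5×20)×16 = 1744 mm²; tension to near edge: (22 − 0.5×20)×16 = 192 mm². R_n = min(0.6×450×1744, 0.6×350×2544) + 1.0×450×192 = min(470.88, 534.24) + 86.4 = 557.28 kN. φR_n = 0.75 × 557.28 = 418.0 kN.
Tension yield (gross): A_g = 110×16 = 1760 mm². φR_n = 0.90 × 350 × 1760 = 554.4 kN.
Governing: min(212.2, 596.2, 418.0, 554.4) = 212.2 kN → bolt shear.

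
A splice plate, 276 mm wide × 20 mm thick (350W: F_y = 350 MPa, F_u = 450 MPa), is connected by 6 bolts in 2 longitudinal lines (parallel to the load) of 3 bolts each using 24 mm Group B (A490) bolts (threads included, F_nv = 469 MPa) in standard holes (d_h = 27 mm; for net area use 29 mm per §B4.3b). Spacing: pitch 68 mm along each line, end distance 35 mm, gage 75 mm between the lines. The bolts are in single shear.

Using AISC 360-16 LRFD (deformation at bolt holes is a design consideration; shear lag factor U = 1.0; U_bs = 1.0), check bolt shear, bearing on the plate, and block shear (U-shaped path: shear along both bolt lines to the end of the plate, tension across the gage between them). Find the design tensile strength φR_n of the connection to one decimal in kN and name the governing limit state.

Bolt shear: A_b = π(24)²/4 = 452.39 mm². φR_n = 0.75 × 469 × 452.39 × 6 × 1 = 954.8 kN.
Bearing (20 mm plate, F_u = 450 MPa): end bolts L_c = 35 − 27/2 = 21.5, R_n = min(1.2×21.5×20×450, 2.4×24×20×450) = 232.2 kN/bolt; interior L_c = 68 − 27 = 41, R_n = 442.8 kN/bolt. φR_n = 0.75 × (2×232.2 + 4×442.8) = 1676.7 kN.
Block shear: shear path 2×[35+2×68] = 2×171 mm, A_gv = 6840, A_nv = 2×(171 − 2.5×29)×20 = 3940 mm²; tension across gage: (75 − 1×29)×20 = 920 mm². R_n = min(0.6×450×3940, 0.6×350×6840) + 1.0×450×920 = min(1063.8, 1436.4) + 414 = 1477.8 kN. φR_n = 0.75 × 1477.8 = 1108.4 kN.
Governing: min(954.8, 1676.7, 1108.4) = 954.8 kN → bolt shear.

954.8 kN (bolt shear governs)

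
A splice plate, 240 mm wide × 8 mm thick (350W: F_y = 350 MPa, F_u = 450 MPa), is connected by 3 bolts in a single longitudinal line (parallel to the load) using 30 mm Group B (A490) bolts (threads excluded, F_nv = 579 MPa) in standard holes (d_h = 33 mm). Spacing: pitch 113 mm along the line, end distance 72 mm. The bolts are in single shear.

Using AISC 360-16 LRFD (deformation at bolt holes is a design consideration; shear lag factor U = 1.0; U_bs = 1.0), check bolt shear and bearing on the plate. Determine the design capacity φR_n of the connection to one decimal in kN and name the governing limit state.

568.6 kN (bearing governs)

Bolt shear: A_b = π(30)²/4 = 706.86 mm². φR_n = 0.75 × 579 × 706.86 × 3 × 1 = 920.9 kN.
Bearing (8 mm plate, F_u = 450 MPa): end bolts L_c = 72 − 33/2 = 55.5, R_n = min(1.2×55.5×8×450, 2.4×30×8×450) = 239.76 kN/bolt; interior L_c = 113 − 33 = 80, R_n = 259.2 kN/bolt. φR_n = 0.75 × (1×239.76 + 2×259.2) = 568.6 kN.
Governing: min(920.9, 568.6) = 568.6 kN → bearing.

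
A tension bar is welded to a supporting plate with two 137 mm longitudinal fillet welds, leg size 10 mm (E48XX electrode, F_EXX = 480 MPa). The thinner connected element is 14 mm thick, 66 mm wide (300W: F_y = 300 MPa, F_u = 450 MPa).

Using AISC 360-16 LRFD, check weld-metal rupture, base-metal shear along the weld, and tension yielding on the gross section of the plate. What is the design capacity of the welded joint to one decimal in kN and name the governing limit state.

Weld metal: throat = 0.707×10 = 7.07 mm, L = 2×137 = 274 mm. φR_n = 0.75 × 0.6 × 480 × 7.07 × 274 = 418.4 kN.
Base metal shear (14 mm plate): yield φR_n = 1.0×0.6×300×14×274 = 690.5 kN; rupture φR_n = 0.75×0.6×450×14×274 = 776.8 kN; take 690.5 kN (yield).
Tension yield (gross): A_g = 66×14 = 924 mm². φR_n = 0.90 × 300 × 924 = 249.5 kN.
Governing: min(418.4, 690.5, 249.5) = 249.5 kN → gross-section yield.

249.5 kN (gross-section yield governs)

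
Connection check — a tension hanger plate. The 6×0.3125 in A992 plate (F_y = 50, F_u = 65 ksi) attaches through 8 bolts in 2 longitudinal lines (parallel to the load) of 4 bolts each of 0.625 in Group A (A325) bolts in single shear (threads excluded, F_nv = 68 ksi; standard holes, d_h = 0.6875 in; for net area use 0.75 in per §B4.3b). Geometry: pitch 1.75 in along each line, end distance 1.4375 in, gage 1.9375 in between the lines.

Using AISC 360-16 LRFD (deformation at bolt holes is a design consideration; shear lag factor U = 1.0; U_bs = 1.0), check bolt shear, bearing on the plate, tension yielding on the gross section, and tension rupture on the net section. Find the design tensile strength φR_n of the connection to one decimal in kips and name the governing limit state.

68.6 kips (net-section rupture governs)

Bolt shear: A_b = π(0.625)²/4 = 0.3068 in². φR_n = 0.75 × 68 × 0.3068 × 8 × 1 = 125.2 kips.
Bearing (0.3125 in plate, F_u = 65 ksi): end bolts L_c = 1.4375 − 0.6875/2 = 1.09375, R_n = min(1.2×1.09375×0.3125×65, 2.4×0.625×0.3125×65) = 26.66 kips/bolt; interior L_c = 1.75 − 0.6875 = 1.0625, R_n = 25.898 kips/bolt. φR_n = 0.75 × (2×26.66 + 6×25.898) = 156.5 kips.
Tension yield (gross): A_g = 6×0.3125 = 1.875 in². φR_n = 0.90 × 50 × 1.875 = 84.4 kips.
Tension rupture (net): A_n = (6 − 2×0.75)×0.3125 = 1.4063 in² (U = 1.0, A_e = A_n). φR_n = 0.75 × 65 × 1.4063 = 68.6 kips.
Governing: min(125.2, 156.5, 84.4, 68.6) = 68.6 kips → net-section rupture.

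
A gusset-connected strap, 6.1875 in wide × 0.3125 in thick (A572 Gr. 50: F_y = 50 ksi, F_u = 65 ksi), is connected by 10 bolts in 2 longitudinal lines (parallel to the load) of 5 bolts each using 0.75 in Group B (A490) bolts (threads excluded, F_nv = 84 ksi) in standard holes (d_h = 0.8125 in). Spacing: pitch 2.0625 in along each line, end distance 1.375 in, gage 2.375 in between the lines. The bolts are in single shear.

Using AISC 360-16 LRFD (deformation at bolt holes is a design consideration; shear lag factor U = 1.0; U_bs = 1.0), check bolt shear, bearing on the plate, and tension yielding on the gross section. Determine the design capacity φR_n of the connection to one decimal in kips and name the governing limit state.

87.0 kips (gross-section yield governs)

Bolt shear: A_b = π(0.75)²/4 = 0.44179 in². φR_n = 0.75 × 84 × 0.44179 × 10 × 1 = 278.3 kips.
Bearing (0.3125 in plate, F_u = 65 ksi): end bolts L_c = 1.375 − 0.8125/2 = 0.96875, R_n = min(1.2×0.96875×0.3125×65, 2.4×0.75×0.3125×65) = 23.613 kips/bolt; interior L_c = 2.0625 − 0.8125 = 1.25, R_n = 30.469 kips/bolt. φR_n = 0.75 × (2×23.613 + 8×30.469) = 218.2 kips.
Tension yield (gross): A_g = 6.1875×0.3125 = 1.9336 in². φR_n = 0.90 × 50 × 1.9336 = 87.0 kips.
Governing: min(278.3, 218.2, 87.0) = 87.0 kips → gross-section yield.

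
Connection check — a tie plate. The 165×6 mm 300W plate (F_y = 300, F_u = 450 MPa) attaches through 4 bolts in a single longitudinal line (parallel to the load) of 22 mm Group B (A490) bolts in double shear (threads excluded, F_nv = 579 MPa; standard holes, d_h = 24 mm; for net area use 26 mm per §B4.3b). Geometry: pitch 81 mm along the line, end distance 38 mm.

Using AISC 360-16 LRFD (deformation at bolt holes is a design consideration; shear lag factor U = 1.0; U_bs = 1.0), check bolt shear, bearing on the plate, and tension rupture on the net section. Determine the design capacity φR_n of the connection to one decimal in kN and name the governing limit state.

281.5 kN (net-section rupture governs)

Bolt shear: A_b = π(22)²/4 = 380.13 mm². φR_n = 0.75 × 579 × 380.13 × 4 × 2 = 1320.6 kN.
Bearing (6 mm plate, F_u = 450 MPa): end bolts L_c = 38 − 24/2 = 26, R_n = min(1.2×26×6×450, 2.4×22×6×450) = 84.24 kN/bolt; interior L_c = 81 − 24 = 57, R_n = 142.56 kN/bolt. φR_n = 0.75 × (1×84.24 + 3×142.56) = 383.9 kN.
Tension rupture (net): A_n = (165 − 1×26)×6 = 834 mm² (U = 1.0, A_e = A_n). φR_n = 0.75 × 450 × 834 = 281.5 kN.
Governing: min(1320.6, 383.9, 281.5) = 281.5 kN → net-section rupture.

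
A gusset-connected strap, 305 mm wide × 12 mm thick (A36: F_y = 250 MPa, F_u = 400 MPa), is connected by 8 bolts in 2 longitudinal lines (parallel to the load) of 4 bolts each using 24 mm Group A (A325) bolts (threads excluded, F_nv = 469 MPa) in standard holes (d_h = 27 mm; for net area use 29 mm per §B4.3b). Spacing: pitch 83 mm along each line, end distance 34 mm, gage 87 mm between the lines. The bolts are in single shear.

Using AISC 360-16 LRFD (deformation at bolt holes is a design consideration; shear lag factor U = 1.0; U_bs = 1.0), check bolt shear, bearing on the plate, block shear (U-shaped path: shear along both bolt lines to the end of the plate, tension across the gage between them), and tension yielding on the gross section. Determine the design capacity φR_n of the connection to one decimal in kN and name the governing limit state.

823.5 kN (gross-section yield governs)

Bolt shear: A_b = π(24)²/4 = 452.39 mm². φR_n = 0.75 × 469 × 452.39 × 8 × 1 = 1273.0 kN.
Bearing (12 mm plate, F_u = 400 MPa): end bolts L_c = 34 − 27/2 = 20.5, R_n = min(1.2×20.5×12×400, 2.4×24×12×400) = 118.08 kN/bolt; interior L_c = 83 − 27 = 56, R_n = 276.48 kN/bolt. φR_n = 0.75 × (2×118.08 + 6×276.48) = 1421.3 kN.
Block shear: shear path 2×[34+3×83] = 2×283 mm, A_gv = 6792, A_nv = 2×(283 − 3.5×29)×12 = 4356 mm²; tension across gage: (87 − 1×29)×12 = 696 mm². R_n = min(0.6×400×4356, 0.6×250×6792) + 1.0×400×696 = min(1045.4, 1018.8) + 278.4 = 1297.2 kN. φR_n = 0.75 × 1297.2 = 972.9 kN.
Tension yield (gross): A_g = 305×12 = 3660 mm². φR_n = 0.90 × 250 × 3660 = 823.5 kN.
Governing: min(1273.0, 1421.3, 972.9, 823.5) = 823.5 kN → gross-section yield.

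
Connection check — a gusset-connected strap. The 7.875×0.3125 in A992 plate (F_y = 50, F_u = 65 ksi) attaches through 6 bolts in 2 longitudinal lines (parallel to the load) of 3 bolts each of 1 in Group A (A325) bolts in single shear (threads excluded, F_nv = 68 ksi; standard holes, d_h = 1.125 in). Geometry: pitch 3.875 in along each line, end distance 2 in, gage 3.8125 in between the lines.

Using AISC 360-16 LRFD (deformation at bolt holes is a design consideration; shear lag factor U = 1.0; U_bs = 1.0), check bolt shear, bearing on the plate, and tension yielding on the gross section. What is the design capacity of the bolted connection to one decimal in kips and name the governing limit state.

110.7 kips (gross-section yield governs)

Bolt shear: A_b = π(1)²/4 = 0.7854 in². φR_n = 0.75 × 68 × 0.7854 × 6 × 1 = 240.3 kips.
Bearing (0.3125 in plate, F_u = 65 ksi): end bolts L_c = 2 − 1.125/2 = 1.4375, R_n = min(1.2×1.4375×0.3125×65, 2.4×1×0.3125×65) = 35.039 kips/bolt; interior L_c = 3.875 − 1.125 = 2.75, R_n = 48.75 kips/bolt. φR_n = 0.75 × (2×35.039 + 4×48.75) = 198.8 kips.
Tension yield (gross): A_g = 7.875×0.3125 = 2.4609 in². φR_n = 0.90 × 50 × 2.4609 = 110.7 kips.
Governing: min(240.3, 198.8, 110.7) = 110.7 kips → gross-section yield.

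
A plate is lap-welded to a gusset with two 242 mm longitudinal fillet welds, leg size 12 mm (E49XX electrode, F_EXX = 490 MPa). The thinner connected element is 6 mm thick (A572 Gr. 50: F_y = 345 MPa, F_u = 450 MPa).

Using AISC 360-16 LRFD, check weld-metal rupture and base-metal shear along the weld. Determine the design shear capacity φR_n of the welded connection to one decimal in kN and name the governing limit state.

Weld metal: throat = 0.707×12 = 8.484 mm, L = 2×242 = 484 mm. φR_n = 0.75 × 0.6 × 490 × 8.484 × 484 = 905.4 kN.
Base metal shear (6 mm plate): yield φR_n = 1.0×0.6×345×6×484 = 601.1 kN; rupture φR_n = 0.75×0.6×450×6×484 = 588.1 kN; take 588.1 kN (rupture).
Governing: min(905.4, 588.1) = 588.1 kN → base-metal shear.

588.1 kN (base-metal shear governs)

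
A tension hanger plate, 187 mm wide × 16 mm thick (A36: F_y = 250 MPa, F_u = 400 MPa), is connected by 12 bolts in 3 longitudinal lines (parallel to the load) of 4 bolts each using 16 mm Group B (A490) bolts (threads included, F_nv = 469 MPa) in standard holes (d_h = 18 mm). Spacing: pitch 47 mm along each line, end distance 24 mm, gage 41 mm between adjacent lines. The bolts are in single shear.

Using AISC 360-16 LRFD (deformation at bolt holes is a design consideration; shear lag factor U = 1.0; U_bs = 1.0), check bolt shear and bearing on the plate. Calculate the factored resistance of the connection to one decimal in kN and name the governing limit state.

Bolt shear: A_b = π(16)²/4 = 201.06 mm². φR_n = 0.75 × 469 × 201.06 × 12 × 1 = 848.7 kN.
Bearing (16 mm plate, F_u = 400 MPa): end bolts L_c = 24 − 18/2 = 15, R_n = min(1.2×15×16×400, 2.4×16×16×400) = 115.2 kN/bolt; interior L_c = 47 − 18 = 29, R_n = 222.72 kN/bolt. φR_n = 0.75 × (3×115.2 + 9×222.72) = 1762.6 kN.
Governing: min(848.7, 1762.6) = 848.7 kN → bolt shear.

848.7 kN (bolt shear governs)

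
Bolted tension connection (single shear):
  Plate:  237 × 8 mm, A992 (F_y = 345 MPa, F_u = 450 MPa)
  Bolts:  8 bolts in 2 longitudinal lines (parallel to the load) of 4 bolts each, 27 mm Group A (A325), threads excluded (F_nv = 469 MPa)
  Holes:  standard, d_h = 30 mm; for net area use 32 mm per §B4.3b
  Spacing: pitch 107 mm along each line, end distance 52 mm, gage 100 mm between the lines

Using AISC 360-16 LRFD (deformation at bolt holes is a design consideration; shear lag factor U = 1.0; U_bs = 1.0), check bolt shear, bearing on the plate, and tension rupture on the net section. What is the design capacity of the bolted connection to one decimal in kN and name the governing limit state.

467.1 kN (net-section rupture governs)

Bolt shear: A_b = π(27)²/4 = 572.56 mm². φR_n = 0.75 × 469 × 572.56 × 8 × 1 = 1611.2 kN.
Bearing (8 mm plate, F_u = 450 MPa): end bolts L_c = 52 − 30/2 = 37, R_n = min(1.2×37×8×450, 2.4×27×8×450) = 159.84 kN/bolt; interior L_c = 107 − 30 = 77, R_n = 233.28 kN/bolt. φR_n = 0.75 × (2×159.84 + 6×233.28) = 1289.5 kN.
Tension rupture (net): A_n = (237 − 2×32)×8 = 1384 mm² (U = 1.0, A_e = A_n). φR_n = 0.75 × 450 × 1384 = 467.1 kN.
Governing: min(1611.2, 1289.5, 467.1) = 467.1 kN → net-section rupture.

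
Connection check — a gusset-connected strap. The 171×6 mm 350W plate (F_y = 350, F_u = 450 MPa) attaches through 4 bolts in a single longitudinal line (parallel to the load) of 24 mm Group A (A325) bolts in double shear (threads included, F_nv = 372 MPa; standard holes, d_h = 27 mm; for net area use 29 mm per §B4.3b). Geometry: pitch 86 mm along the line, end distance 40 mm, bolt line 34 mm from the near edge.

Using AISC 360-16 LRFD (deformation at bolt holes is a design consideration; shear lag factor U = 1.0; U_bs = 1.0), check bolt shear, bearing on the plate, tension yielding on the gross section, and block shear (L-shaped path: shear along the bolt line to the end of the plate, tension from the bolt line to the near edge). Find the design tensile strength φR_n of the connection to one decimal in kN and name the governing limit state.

278.2 kN (block shear governs)

Bolt shear: A_b = π(24)²/4 = 452.39 mm². φR_n = 0.75 × 372 × 452.39 × 4 × 2 = 1009.7 kN.
Bearing (6 mm plate, F_u = 450 MPa): end bolts L_c = 40 − 27/2 = 26.5, R_n = min(1.2×26.5×6×450, 2.4×24×6×450) = 85.86 kN/bolt; interior L_c = 86 − 27 = 59, R_n = 155.52 kN/bolt. φR_n = 0.75 × (1×85.86 + 3×155.52) = 414.3 kN.
Tension yield (gross): A_g = 171×6 = 1026 mm². φR_n = 0.90 × 350 × 1026 = 323.2 kN.
Block shear: shear path 1×[40+3×86] = 1×298 mm, A_gv = 1788, A_nv = 1×(298 − 3.5×29)×6 = 1179 mm²; tension to near edge: (34 − 0.5×29)×6 = 117 mm². R_n = min(0.6×450×1179, 0.6×350×1788) + 1.0×450×117 = min(318.33, 375.48) + 52.65 = 370.98 kN. φR_n = 0.75 × 370.98 = 278.2 kN.
Governing: min(1009.7, 414.3, 323.2, 278.2) = 278.2 kN → block shear.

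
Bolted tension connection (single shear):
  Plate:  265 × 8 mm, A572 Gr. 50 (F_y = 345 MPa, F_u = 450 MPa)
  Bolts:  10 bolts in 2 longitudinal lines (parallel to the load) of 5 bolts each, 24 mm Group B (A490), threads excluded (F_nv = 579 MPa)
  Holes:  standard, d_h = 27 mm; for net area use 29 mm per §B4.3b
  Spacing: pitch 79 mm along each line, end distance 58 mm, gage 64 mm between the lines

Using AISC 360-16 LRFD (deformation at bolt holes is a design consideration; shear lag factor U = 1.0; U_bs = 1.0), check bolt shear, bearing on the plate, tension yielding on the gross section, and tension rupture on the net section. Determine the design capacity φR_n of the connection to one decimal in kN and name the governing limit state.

Bolt shear: A_b = π(24)²/4 = 452.39 mm². φR_n = 0.75 × 579 × 452.39 × 10 × 1 = 1964.5 kN.
Bearing (8 mm plate, F_u = 450 MPa): end bolts L_c = 58 − 27/2 = 44.5, R_n = min(1.2×44.5×8×450, 2.4×24×8×450) = 192.24 kN/bolt; interior L_c = 79 − 27 = 52, R_n = 207.36 kN/bolt. φR_n = 0.75 × (2×192.24 + 8×207.36) = 1532.5 kN.
Tension yield (gross): A_g = 265×8 = 2120 mm². φR_n = 0.90 × 345 × 2120 = 658.3 kN.
Tension rupture (net): A_n = (265 − 2×29)×8 = 1656 mm² (U = 1.0, A_e = A_n). φR_n = 0.75 × 450 × 1656 = 558.9 kN.
Governing: min(1964.5, 1532.5, 658.3, 558.9) = 558.9 kN → net-section rupture.

558.9 kN (net-section rupture governs)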